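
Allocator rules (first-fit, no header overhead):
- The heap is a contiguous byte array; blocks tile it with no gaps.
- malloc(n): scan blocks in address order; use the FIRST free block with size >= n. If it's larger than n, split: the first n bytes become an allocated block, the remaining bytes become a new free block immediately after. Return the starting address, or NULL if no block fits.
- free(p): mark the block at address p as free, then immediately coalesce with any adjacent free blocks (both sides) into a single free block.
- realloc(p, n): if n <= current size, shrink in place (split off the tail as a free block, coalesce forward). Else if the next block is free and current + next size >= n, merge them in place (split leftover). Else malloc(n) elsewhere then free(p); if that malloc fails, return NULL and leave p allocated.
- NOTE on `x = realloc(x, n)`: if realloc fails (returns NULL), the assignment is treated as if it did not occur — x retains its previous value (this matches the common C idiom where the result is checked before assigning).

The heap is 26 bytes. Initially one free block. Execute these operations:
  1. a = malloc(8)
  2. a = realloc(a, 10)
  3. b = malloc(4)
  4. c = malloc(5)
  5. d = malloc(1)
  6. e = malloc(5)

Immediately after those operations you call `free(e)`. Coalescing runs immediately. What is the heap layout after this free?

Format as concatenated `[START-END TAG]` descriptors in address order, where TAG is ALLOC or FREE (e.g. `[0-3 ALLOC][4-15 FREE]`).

Op 1: a = malloc(8) -> a = 0; heap: [0-7 ALLOC][8-25 FREE]
Op 2: a = realloc(a, 10) -> a = 0; heap: [0-9 ALLOC][10-25 FREE]
Op 3: b = malloc(4) -> b = 10; heap: [0-9 ALLOC][10-13 ALLOC][14-25 FREE]
Op 4: c = malloc(5) -> c = 14; heap: [0-9 ALLOC][10-13 ALLOC][14-18 ALLOC][19-25 FREE]
Op 5: d = malloc(1) -> d = 19; heap: [0-9 ALLOC][10-13 ALLOC][14-18 ALLOC][19-19 ALLOC][20-25 FREE]
Op 6: e = malloc(5) -> e = 20; heap: [0-9 ALLOC][10-13 ALLOC][14-18 ALLOC][19-19 ALLOC][20-24 ALLOC][25-25 FREE]
free(e): e = 20 -> block [20-24 ALLOC]; mark free, coalesce with adjacent free neighbors -> [0-9 ALLOC][10-13 ALLOC][14-18 ALLOC][19-19 ALLOC][20-25 FREE]

Answer: [0-9 ALLOC][10-13 ALLOC][14-18 ALLOC][19-19 ALLOC][20-25 FREE]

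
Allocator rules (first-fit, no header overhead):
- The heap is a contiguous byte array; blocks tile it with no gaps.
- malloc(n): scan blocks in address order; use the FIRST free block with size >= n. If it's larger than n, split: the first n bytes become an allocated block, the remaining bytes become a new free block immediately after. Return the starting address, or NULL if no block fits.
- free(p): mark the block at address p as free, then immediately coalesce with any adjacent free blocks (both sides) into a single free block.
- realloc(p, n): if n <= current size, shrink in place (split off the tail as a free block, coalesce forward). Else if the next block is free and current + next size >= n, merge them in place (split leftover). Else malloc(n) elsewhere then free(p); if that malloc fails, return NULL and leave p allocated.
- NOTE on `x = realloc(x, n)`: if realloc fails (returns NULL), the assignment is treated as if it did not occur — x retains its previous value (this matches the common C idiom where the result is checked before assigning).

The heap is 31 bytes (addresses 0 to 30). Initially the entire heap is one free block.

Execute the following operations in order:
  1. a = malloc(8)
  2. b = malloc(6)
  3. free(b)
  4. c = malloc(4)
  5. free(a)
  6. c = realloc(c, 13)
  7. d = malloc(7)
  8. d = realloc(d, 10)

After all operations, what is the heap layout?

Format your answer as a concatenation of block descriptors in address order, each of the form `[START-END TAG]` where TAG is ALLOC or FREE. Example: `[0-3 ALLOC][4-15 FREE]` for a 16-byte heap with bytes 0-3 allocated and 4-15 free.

Answer: [0-7 FREE][8-20 ALLOC][21-30 ALLOC]

Derivation:
Op 1: a = malloc(8) -> a = 0; heap: [0-7 ALLOC][8-30 FREE]
Op 2: b = malloc(6) -> b = 8; heap: [0-7 ALLOC][8-13 ALLOC][14-30 FREE]
Op 3: free(b) -> (freed b); heap: [0-7 ALLOC][8-30 FREE]
Op 4: c = malloc(4) -> c = 8; heap: [0-7 ALLOC][8-11 ALLOC][12-30 FREE]
Op 5: free(a) -> (freed a); heap: [0-7 FREE][8-11 ALLOC][12-30 FREE]
Op 6: c = realloc(c, 13) -> c = 8; heap: [0-7 FREE][8-20 ALLOC][21-30 FREE]
Op 7: d = malloc(7) -> d = 0; heap: [0-6 ALLOC][7-7 FREE][8-20 ALLOC][21-30 FREE]
Op 8: d = realloc(d, 10) -> d = 21; heap: [0-7 FREE][8-20 ALLOC][21-30 ALLOC]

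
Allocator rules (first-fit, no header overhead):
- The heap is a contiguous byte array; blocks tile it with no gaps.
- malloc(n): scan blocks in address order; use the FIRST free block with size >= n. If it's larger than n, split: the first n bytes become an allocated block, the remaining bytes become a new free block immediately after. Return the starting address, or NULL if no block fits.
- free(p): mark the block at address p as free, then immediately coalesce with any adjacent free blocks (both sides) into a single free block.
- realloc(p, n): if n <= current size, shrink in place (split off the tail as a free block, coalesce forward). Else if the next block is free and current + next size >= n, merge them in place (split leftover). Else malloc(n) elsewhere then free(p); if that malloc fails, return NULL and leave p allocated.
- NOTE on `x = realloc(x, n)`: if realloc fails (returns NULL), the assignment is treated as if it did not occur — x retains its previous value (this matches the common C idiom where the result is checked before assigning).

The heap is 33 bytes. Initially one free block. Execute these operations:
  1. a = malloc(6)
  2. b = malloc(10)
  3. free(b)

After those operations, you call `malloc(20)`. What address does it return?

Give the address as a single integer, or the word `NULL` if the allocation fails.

Answer: 6

Derivation:
Op 1: a = malloc(6) -> a = 0; heap: [0-5 ALLOC][6-32 FREE]
Op 2: b = malloc(10) -> b = 6; heap: [0-5 ALLOC][6-15 ALLOC][16-32 FREE]
Op 3: free(b) -> (freed b); heap: [0-5 ALLOC][6-32 FREE]
malloc(20): first-fit scan over [0-5 ALLOC][6-32 FREE] -> 6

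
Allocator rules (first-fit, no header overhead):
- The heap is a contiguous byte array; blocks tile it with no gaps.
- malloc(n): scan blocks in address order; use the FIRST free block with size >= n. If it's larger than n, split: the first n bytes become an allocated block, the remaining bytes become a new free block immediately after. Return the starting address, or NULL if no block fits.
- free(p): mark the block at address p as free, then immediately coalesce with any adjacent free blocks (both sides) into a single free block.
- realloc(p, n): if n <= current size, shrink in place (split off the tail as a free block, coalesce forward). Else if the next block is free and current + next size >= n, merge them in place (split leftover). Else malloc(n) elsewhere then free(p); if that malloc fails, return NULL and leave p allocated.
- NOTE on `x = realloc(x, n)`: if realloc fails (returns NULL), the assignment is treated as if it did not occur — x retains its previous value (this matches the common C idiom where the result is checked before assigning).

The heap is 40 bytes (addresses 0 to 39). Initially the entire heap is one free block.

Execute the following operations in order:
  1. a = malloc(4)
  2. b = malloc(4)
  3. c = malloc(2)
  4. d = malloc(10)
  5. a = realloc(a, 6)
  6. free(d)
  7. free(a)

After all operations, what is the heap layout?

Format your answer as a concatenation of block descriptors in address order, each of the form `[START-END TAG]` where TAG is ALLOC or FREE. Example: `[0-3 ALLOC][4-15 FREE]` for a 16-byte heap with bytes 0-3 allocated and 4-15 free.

Op 1: a = malloc(4) -> a = 0; heap: [0-3 ALLOC][4-39 FREE]
Op 2: b = malloc(4) -> b = 4; heap: [0-3 ALLOC][4-7 ALLOC][8-39 FREE]
Op 3: c = malloc(2) -> c = 8; heap: [0-3 ALLOC][4-7 ALLOC][8-9 ALLOC][10-39 FREE]
Op 4: d = malloc(10) -> d = 10; heap: [0-3 ALLOC][4-7 ALLOC][8-9 ALLOC][10-19 ALLOC][20-39 FREE]
Op 5: a = realloc(a, 6) -> a = 20; heap: [0-3 FREE][4-7 ALLOC][8-9 ALLOC][10-19 ALLOC][20-25 ALLOC][26-39 FREE]
Op 6: free(d) -> (freed d); heap: [0-3 FREE][4-7 ALLOC][8-9 ALLOC][10-19 FREE][20-25 ALLOC][26-39 FREE]
Op 7: free(a) -> (freed a); heap: [0-3 FREE][4-7 ALLOC][8-9 ALLOC][10-39 FREE]

Answer: [0-3 FREE][4-7 ALLOC][8-9 ALLOC][10-39 FREE]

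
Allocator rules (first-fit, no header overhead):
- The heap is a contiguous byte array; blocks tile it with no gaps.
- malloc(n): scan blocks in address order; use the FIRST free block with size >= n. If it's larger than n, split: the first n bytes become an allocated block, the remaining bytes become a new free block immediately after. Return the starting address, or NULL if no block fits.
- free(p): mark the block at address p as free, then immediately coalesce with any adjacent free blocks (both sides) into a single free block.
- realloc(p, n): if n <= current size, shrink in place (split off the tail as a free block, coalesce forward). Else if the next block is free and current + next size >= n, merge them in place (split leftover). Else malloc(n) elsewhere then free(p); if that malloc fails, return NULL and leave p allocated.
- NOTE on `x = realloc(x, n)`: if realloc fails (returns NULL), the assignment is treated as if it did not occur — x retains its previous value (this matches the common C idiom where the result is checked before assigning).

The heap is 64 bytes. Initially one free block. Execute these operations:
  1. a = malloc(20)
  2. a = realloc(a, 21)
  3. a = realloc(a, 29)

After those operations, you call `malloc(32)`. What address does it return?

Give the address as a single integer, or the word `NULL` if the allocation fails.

Op 1: a = malloc(20) -> a = 0; heap: [0-19 ALLOC][20-63 FREE]
Op 2: a = realloc(a, 21) -> a = 0; heap: [0-20 ALLOC][21-63 FREE]
Op 3: a = realloc(a, 29) -> a = 0; heap: [0-28 ALLOC][29-63 FREE]
malloc(32): first-fit scan over [0-28 ALLOC][29-63 FREE] -> 29

Answer: 29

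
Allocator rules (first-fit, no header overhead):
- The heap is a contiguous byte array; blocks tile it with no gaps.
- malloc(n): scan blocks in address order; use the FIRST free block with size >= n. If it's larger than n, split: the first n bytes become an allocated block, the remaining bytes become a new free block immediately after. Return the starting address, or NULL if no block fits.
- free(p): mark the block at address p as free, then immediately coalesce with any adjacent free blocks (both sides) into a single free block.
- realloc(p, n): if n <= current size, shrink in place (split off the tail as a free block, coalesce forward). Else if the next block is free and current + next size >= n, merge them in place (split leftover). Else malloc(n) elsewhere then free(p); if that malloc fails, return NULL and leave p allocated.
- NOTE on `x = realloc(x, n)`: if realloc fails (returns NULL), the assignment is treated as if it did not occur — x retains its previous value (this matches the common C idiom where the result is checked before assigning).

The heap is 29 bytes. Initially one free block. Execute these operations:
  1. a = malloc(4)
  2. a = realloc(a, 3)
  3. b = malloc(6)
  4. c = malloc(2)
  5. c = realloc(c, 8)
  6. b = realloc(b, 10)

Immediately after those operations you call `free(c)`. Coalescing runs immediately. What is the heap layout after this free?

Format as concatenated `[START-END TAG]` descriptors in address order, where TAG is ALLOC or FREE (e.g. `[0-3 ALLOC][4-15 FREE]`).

Op 1: a = malloc(4) -> a = 0; heap: [0-3 ALLOC][4-28 FREE]
Op 2: a = realloc(a, 3) -> a = 0; heap: [0-2 ALLOC][3-28 FREE]
Op 3: b = malloc(6) -> b = 3; heap: [0-2 ALLOC][3-8 ALLOC][9-28 FREE]
Op 4: c = malloc(2) -> c = 9; heap: [0-2 ALLOC][3-8 ALLOC][9-10 ALLOC][11-28 FREE]
Op 5: c = realloc(c, 8) -> c = 9; heap: [0-2 ALLOC][3-8 ALLOC][9-16 ALLOC][17-28 FREE]
Op 6: b = realloc(b, 10) -> b = 17; heap: [0-2 ALLOC][3-8 FREE][9-16 ALLOC][17-26 ALLOC][27-28 FREE]
free(c): c = 9 -> block [9-16 ALLOC]; mark free, coalesce with adjacent free neighbors -> [0-2 ALLOC][3-16 FREE][17-26 ALLOC][27-28 FREE]

Answer: [0-2 ALLOC][3-16 FREE][17-26 ALLOC][27-28 FREE]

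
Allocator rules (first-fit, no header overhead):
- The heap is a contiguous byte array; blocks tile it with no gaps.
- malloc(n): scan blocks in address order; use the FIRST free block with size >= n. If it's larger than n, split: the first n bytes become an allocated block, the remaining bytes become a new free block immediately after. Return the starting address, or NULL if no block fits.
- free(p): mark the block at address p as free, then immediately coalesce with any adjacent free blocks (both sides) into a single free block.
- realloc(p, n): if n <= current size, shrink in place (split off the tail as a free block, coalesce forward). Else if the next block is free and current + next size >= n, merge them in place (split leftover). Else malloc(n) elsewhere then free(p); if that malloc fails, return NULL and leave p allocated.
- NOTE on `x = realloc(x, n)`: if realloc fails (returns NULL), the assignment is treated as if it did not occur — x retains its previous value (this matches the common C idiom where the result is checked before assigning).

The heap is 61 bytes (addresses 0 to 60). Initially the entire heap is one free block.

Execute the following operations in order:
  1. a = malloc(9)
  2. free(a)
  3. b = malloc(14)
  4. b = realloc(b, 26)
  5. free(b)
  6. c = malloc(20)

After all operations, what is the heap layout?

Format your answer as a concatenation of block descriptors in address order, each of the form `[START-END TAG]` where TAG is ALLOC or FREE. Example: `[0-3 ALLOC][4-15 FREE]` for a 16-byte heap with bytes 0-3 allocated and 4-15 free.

Answer: [0-19 ALLOC][20-60 FREE]

Derivation:
Op 1: a = malloc(9) -> a = 0; heap: [0-8 ALLOC][9-60 FREE]
Op 2: free(a) -> (freed a); heap: [0-60 FREE]
Op 3: b = malloc(14) -> b = 0; heap: [0-13 ALLOC][14-60 FREE]
Op 4: b = realloc(b, 26) -> b = 0; heap: [0-25 ALLOC][26-60 FREE]
Op 5: free(b) -> (freed b); heap: [0-60 FREE]
Op 6: c = malloc(20) -> c = 0; heap: [0-19 ALLOC][20-60 FREE]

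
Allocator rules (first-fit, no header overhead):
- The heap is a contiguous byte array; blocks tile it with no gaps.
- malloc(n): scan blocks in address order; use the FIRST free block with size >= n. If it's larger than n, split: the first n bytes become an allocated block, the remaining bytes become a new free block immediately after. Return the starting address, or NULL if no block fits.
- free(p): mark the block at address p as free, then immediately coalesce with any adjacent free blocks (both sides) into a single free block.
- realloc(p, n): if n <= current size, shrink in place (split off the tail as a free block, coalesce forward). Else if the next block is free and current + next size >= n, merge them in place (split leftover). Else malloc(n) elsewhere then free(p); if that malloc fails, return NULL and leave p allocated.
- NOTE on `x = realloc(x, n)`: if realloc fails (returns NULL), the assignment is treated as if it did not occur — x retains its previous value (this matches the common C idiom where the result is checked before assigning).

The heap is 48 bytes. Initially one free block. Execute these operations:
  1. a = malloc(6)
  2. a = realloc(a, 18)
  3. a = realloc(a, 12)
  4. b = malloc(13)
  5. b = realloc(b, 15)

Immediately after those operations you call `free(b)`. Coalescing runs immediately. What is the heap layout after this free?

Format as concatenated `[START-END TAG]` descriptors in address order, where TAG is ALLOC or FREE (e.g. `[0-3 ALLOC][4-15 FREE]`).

Answer: [0-11 ALLOC][12-47 FREE]

Derivation:
Op 1: a = malloc(6) -> a = 0; heap: [0-5 ALLOC][6-47 FREE]
Op 2: a = realloc(a, 18) -> a = 0; heap: [0-17 ALLOC][18-47 FREE]
Op 3: a = realloc(a, 12) -> a = 0; heap: [0-11 ALLOC][12-47 FREE]
Op 4: b = malloc(13) -> b = 12; heap: [0-11 ALLOC][12-24 ALLOC][25-47 FREE]
Op 5: b = realloc(b, 15) -> b = 12; heap: [0-11 ALLOC][12-26 ALLOC][27-47 FREE]
free(b): b = 12 -> block [12-26 ALLOC]; mark free, coalesce with adjacent free neighbors -> [0-11 ALLOC][12-47 FREE]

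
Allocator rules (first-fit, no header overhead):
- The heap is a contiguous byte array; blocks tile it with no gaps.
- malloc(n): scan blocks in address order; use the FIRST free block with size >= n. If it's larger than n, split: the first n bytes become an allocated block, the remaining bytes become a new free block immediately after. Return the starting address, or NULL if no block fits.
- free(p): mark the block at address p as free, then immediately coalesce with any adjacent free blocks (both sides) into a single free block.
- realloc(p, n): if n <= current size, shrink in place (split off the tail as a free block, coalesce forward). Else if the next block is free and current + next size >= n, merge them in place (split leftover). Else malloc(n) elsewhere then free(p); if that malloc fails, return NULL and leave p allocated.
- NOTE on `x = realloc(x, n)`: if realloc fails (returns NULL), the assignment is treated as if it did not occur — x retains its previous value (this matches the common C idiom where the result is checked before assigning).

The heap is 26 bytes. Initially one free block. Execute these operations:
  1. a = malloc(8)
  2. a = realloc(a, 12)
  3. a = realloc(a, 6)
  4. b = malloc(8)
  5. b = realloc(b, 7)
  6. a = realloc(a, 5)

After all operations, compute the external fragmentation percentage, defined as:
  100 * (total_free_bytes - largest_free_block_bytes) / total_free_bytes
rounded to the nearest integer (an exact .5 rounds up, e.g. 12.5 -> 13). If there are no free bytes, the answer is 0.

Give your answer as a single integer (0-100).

Op 1: a = malloc(8) -> a = 0; heap: [0-7 ALLOC][8-25 FREE]
Op 2: a = realloc(a, 12) -> a = 0; heap: [0-11 ALLOC][12-25 FREE]
Op 3: a = realloc(a, 6) -> a = 0; heap: [0-5 ALLOC][6-25 FREE]
Op 4: b = malloc(8) -> b = 6; heap: [0-5 ALLOC][6-13 ALLOC][14-25 FREE]
Op 5: b = realloc(b, 7) -> b = 6; heap: [0-5 ALLOC][6-12 ALLOC][13-25 FREE]
Op 6: a = realloc(a, 5) -> a = 0; heap: [0-4 ALLOC][5-5 FREE][6-12 ALLOC][13-25 FREE]
Free blocks: [1 13] total_free=14 largest=13 -> 100*(14-13)/14 = 100/14 ≈ 7.143 -> rounds to 7

Answer: 7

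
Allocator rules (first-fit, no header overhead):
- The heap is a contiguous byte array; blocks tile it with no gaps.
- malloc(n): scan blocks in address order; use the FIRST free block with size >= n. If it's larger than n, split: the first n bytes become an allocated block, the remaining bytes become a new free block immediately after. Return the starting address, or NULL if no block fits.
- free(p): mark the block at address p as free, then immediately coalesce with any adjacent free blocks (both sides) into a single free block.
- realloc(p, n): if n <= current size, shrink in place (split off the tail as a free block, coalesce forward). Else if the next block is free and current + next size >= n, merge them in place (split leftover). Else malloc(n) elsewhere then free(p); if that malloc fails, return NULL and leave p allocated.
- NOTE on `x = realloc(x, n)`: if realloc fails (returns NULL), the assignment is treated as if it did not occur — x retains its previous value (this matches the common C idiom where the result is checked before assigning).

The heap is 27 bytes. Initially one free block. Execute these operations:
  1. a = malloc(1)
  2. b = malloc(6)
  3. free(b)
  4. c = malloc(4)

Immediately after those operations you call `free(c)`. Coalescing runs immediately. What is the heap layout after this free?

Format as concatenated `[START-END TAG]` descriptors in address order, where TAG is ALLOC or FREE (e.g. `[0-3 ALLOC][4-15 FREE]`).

Answer: [0-0 ALLOC][1-26 FREE]

Derivation:
Op 1: a = malloc(1) -> a = 0; heap: [0-0 ALLOC][1-26 FREE]
Op 2: b = malloc(6) -> b = 1; heap: [0-0 ALLOC][1-6 ALLOC][7-26 FREE]
Op 3: free(b) -> (freed b); heap: [0-0 ALLOC][1-26 FREE]
Op 4: c = malloc(4) -> c = 1; heap: [0-0 ALLOC][1-4 ALLOC][5-26 FREE]
free(c): c = 1 -> block [1-4 ALLOC]; mark free, coalesce with adjacent free neighbors -> [0-0 ALLOC][1-26 FREE]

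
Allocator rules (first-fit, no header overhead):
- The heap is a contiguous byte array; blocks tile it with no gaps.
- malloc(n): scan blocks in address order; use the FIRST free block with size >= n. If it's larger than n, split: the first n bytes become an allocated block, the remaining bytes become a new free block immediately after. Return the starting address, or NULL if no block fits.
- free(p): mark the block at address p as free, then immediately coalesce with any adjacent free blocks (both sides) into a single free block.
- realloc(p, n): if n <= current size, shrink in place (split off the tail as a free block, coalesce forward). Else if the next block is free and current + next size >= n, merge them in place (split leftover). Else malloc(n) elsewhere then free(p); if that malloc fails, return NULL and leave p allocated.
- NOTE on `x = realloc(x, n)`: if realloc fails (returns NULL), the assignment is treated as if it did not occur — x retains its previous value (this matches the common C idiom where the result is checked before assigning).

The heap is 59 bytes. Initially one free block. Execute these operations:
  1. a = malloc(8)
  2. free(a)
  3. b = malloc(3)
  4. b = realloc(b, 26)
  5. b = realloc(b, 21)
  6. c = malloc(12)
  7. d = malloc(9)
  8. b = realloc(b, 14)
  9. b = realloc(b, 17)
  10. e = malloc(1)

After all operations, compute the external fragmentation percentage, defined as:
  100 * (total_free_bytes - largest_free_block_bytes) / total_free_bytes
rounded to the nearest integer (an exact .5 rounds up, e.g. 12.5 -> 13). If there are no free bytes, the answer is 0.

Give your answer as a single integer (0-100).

Answer: 15

Derivation:
Op 1: a = malloc(8) -> a = 0; heap: [0-7 ALLOC][8-58 FREE]
Op 2: free(a) -> (freed a); heap: [0-58 FREE]
Op 3: b = malloc(3) -> b = 0; heap: [0-2 ALLOC][3-58 FREE]
Op 4: b = realloc(b, 26) -> b = 0; heap: [0-25 ALLOC][26-58 FREE]
Op 5: b = realloc(b, 21) -> b = 0; heap: [0-20 ALLOC][21-58 FREE]
Op 6: c = malloc(12) -> c = 21; heap: [0-20 ALLOC][21-32 ALLOC][33-58 FREE]
Op 7: d = malloc(9) -> d = 33; heap: [0-20 ALLOC][21-32 ALLOC][33-41 ALLOC][42-58 FREE]
Op 8: b = realloc(b, 14) -> b = 0; heap: [0-13 ALLOC][14-20 FREE][21-32 ALLOC][33-41 ALLOC][42-58 FREE]
Op 9: b = realloc(b, 17) -> b = 0; heap: [0-16 ALLOC][17-20 FREE][21-32 ALLOC][33-41 ALLOC][42-58 FREE]
Op 10: e = malloc(1) -> e = 17; heap: [0-16 ALLOC][17-17 ALLOC][18-20 FREE][21-32 ALLOC][33-41 ALLOC][42-58 FREE]
Free blocks: [3 17] total_free=20 largest=17 -> 100*(20-17)/20 = 300/20 = 15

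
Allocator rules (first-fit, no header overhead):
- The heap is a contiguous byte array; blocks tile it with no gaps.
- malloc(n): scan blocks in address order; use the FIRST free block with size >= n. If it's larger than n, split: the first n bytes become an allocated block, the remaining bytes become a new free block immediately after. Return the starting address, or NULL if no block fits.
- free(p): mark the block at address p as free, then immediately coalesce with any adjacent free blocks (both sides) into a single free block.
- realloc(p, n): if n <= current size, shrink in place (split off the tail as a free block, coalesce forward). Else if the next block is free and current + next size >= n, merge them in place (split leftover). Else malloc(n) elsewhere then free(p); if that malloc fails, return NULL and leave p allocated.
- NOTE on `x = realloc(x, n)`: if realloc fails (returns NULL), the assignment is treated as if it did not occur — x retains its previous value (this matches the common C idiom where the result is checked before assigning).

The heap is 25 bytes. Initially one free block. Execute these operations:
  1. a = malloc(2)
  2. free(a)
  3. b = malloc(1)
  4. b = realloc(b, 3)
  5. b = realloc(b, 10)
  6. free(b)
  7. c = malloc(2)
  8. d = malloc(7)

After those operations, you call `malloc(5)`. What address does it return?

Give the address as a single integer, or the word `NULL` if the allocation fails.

Op 1: a = malloc(2) -> a = 0; heap: [0-1 ALLOC][2-24 FREE]
Op 2: free(a) -> (freed a); heap: [0-24 FREE]
Op 3: b = malloc(1) -> b = 0; heap: [0-0 ALLOC][1-24 FREE]
Op 4: b = realloc(b, 3) -> b = 0; heap: [0-2 ALLOC][3-24 FREE]
Op 5: b = realloc(b, 10) -> b = 0; heap: [0-9 ALLOC][10-24 FREE]
Op 6: free(b) -> (freed b); heap: [0-24 FREE]
Op 7: c = malloc(2) -> c = 0; heap: [0-1 ALLOC][2-24 FREE]
Op 8: d = malloc(7) -> d = 2; heap: [0-1 ALLOC][2-8 ALLOC][9-24 FREE]
malloc(5): first-fit scan over [0-1 ALLOC][2-8 ALLOC][9-24 FREE] -> 9

Answer: 9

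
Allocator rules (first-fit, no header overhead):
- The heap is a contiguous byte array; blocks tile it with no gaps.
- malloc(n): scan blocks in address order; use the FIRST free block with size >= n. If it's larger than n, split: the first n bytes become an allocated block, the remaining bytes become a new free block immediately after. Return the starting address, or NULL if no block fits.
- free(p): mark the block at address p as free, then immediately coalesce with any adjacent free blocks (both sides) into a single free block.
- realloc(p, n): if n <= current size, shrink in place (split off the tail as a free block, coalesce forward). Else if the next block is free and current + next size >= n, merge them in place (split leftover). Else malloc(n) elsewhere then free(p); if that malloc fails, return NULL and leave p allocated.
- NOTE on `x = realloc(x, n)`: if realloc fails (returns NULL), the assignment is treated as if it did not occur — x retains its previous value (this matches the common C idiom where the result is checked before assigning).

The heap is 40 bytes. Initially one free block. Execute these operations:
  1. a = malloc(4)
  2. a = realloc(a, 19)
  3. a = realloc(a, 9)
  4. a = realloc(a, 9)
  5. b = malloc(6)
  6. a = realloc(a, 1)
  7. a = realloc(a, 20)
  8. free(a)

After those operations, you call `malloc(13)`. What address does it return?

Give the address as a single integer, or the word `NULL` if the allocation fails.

Answer: 15

Derivation:
Op 1: a = malloc(4) -> a = 0; heap: [0-3 ALLOC][4-39 FREE]
Op 2: a = realloc(a, 19) -> a = 0; heap: [0-18 ALLOC][19-39 FREE]
Op 3: a = realloc(a, 9) -> a = 0; heap: [0-8 ALLOC][9-39 FREE]
Op 4: a = realloc(a, 9) -> a = 0; heap: [0-8 ALLOC][9-39 FREE]
Op 5: b = malloc(6) -> b = 9; heap: [0-8 ALLOC][9-14 ALLOC][15-39 FREE]
Op 6: a = realloc(a, 1) -> a = 0; heap: [0-0 ALLOC][1-8 FREE][9-14 ALLOC][15-39 FREE]
Op 7: a = realloc(a, 20) -> a = 15; heap: [0-8 FREE][9-14 ALLOC][15-34 ALLOC][35-39 FREE]
Op 8: free(a) -> (freed a); heap: [0-8 FREE][9-14 ALLOC][15-39 FREE]
malloc(13): first-fit scan over [0-8 FREE][9-14 ALLOC][15-39 FREE] -> 15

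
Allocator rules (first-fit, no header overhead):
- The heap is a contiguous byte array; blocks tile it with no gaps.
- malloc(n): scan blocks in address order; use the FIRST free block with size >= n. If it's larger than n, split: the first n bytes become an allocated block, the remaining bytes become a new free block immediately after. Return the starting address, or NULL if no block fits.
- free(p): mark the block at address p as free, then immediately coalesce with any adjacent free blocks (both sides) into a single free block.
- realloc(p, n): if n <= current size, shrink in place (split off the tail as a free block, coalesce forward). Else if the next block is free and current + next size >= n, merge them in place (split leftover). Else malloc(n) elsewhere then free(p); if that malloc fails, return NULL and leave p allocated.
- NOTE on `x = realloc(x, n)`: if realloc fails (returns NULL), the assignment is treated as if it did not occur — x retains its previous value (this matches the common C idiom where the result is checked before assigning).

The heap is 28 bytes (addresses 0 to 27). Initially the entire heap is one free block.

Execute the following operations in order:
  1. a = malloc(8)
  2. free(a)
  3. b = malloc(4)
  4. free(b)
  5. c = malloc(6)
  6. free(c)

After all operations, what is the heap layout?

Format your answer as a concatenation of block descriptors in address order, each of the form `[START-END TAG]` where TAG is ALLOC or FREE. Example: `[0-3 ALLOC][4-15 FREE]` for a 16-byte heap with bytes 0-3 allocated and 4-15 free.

Answer: [0-27 FREE]

Derivation:
Op 1: a = malloc(8) -> a = 0; heap: [0-7 ALLOC][8-27 FREE]
Op 2: free(a) -> (freed a); heap: [0-27 FREE]
Op 3: b = malloc(4) -> b = 0; heap: [0-3 ALLOC][4-27 FREE]
Op 4: free(b) -> (freed b); heap: [0-27 FREE]
Op 5: c = malloc(6) -> c = 0; heap: [0-5 ALLOC][6-27 FREE]
Op 6: free(c) -> (freed c); heap: [0-27 FREE]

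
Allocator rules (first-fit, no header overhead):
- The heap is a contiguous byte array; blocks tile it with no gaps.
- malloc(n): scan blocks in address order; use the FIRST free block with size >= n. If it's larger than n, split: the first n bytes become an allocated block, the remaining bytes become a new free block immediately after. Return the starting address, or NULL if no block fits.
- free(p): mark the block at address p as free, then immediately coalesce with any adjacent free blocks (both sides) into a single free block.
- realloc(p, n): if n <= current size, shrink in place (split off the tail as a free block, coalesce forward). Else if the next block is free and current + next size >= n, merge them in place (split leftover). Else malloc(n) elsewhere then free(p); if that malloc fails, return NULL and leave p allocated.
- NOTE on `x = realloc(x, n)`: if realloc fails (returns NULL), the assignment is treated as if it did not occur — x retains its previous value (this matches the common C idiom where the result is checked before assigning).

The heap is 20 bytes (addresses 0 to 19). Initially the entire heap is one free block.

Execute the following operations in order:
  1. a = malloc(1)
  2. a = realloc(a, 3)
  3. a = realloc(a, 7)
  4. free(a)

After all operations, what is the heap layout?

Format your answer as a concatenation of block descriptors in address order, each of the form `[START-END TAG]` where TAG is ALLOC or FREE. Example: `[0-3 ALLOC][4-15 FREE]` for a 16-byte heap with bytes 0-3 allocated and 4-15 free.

Op 1: a = malloc(1) -> a = 0; heap: [0-0 ALLOC][1-19 FREE]
Op 2: a = realloc(a, 3) -> a = 0; heap: [0-2 ALLOC][3-19 FREE]
Op 3: a = realloc(a, 7) -> a = 0; heap: [0-6 ALLOC][7-19 FREE]
Op 4: free(a) -> (freed a); heap: [0-19 FREE]

Answer: [0-19 FREE]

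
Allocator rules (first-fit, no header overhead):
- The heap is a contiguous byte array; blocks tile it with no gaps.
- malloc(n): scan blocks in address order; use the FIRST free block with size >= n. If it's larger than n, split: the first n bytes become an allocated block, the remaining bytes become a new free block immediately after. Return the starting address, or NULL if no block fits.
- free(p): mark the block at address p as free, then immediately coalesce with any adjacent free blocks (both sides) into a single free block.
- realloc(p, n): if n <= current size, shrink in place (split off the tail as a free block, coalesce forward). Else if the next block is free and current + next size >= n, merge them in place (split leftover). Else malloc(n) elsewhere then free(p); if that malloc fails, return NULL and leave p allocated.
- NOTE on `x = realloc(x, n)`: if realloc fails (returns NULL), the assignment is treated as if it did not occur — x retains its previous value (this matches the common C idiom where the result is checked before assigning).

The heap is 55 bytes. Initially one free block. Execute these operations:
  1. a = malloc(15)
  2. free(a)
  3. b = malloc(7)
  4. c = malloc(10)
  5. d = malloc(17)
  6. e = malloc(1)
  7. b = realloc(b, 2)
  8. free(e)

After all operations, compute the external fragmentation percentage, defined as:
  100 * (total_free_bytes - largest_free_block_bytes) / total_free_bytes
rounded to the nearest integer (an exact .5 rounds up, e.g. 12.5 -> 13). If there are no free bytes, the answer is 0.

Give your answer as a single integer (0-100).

Op 1: a = malloc(15) -> a = 0; heap: [0-14 ALLOC][15-54 FREE]
Op 2: free(a) -> (freed a); heap: [0-54 FREE]
Op 3: b = malloc(7) -> b = 0; heap: [0-6 ALLOC][7-54 FREE]
Op 4: c = malloc(10) -> c = 7; heap: [0-6 ALLOC][7-16 ALLOC][17-54 FREE]
Op 5: d = malloc(17) -> d = 17; heap: [0-6 ALLOC][7-16 ALLOC][17-33 ALLOC][34-54 FREE]
Op 6: e = malloc(1) -> e = 34; heap: [0-6 ALLOC][7-16 ALLOC][17-33 ALLOC][34-34 ALLOC][35-54 FREE]
Op 7: b = realloc(b, 2) -> b = 0; heap: [0-1 ALLOC][2-6 FREE][7-16 ALLOC][17-33 ALLOC][34-34 ALLOC][35-54 FREE]
Op 8: free(e) -> (freed e); heap: [0-1 ALLOC][2-6 FREE][7-16 ALLOC][17-33 ALLOC][34-54 FREE]
Free blocks: [5 21] total_free=26 largest=21 -> 100*(26-21)/26 = 500/26 ≈ 19.231 -> rounds to 19

Answer: 19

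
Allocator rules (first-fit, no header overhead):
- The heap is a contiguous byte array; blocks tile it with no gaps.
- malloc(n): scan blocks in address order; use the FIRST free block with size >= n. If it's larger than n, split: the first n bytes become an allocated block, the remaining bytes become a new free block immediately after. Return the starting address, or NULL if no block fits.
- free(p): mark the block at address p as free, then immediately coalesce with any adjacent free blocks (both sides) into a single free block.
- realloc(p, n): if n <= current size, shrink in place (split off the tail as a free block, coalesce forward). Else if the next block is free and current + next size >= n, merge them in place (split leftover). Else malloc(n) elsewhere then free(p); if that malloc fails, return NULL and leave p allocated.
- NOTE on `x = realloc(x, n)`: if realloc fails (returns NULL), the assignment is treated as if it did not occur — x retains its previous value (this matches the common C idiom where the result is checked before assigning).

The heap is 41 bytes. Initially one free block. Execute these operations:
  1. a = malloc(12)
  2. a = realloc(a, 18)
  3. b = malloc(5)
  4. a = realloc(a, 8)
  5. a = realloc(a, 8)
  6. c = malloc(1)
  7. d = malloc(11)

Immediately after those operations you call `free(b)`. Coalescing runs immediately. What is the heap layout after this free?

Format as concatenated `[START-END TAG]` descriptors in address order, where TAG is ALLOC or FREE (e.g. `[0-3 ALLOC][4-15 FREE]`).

Op 1: a = malloc(12) -> a = 0; heap: [0-11 ALLOC][12-40 FREE]
Op 2: a = realloc(a, 18) -> a = 0; heap: [0-17 ALLOC][18-40 FREE]
Op 3: b = malloc(5) -> b = 18; heap: [0-17 ALLOC][18-22 ALLOC][23-40 FREE]
Op 4: a = realloc(a, 8) -> a = 0; heap: [0-7 ALLOC][8-17 FREE][18-22 ALLOC][23-40 FREE]
Op 5: a = realloc(a, 8) -> a = 0; heap: [0-7 ALLOC][8-17 FREE][18-22 ALLOC][23-40 FREE]
Op 6: c = malloc(1) -> c = 8; heap: [0-7 ALLOC][8-8 ALLOC][9-17 FREE][18-22 ALLOC][23-40 FREE]
Op 7: d = malloc(11) -> d = 23; heap: [0-7 ALLOC][8-8 ALLOC][9-17 FREE][18-22 ALLOC][23-33 ALLOC][34-40 FREE]
free(b): b = 18 -> block [18-22 ALLOC]; mark free, coalesce with adjacent free neighbors -> [0-7 ALLOC][8-8 ALLOC][9-22 FREE][23-33 ALLOC][34-40 FREE]

Answer: [0-7 ALLOC][8-8 ALLOC][9-22 FREE][23-33 ALLOC][34-40 FREE]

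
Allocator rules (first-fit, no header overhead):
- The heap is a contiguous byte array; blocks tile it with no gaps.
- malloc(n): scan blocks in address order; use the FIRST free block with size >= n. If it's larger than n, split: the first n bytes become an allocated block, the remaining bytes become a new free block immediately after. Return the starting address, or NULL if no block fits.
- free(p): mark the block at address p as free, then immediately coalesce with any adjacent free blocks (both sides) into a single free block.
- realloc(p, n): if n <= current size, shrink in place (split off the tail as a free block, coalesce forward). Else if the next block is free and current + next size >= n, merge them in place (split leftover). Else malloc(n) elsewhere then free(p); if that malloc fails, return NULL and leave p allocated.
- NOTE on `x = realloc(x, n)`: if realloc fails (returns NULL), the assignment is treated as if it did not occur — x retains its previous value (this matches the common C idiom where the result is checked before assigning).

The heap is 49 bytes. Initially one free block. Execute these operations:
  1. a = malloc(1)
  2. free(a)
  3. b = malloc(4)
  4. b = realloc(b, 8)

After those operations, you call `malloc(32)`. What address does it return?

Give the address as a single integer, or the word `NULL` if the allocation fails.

Op 1: a = malloc(1) -> a = 0; heap: [0-0 ALLOC][1-48 FREE]
Op 2: free(a) -> (freed a); heap: [0-48 FREE]
Op 3: b = malloc(4) -> b = 0; heap: [0-3 ALLOC][4-48 FREE]
Op 4: b = realloc(b, 8) -> b = 0; heap: [0-7 ALLOC][8-48 FREE]
malloc(32): first-fit scan over [0-7 ALLOC][8-48 FREE] -> 8

Answer: 8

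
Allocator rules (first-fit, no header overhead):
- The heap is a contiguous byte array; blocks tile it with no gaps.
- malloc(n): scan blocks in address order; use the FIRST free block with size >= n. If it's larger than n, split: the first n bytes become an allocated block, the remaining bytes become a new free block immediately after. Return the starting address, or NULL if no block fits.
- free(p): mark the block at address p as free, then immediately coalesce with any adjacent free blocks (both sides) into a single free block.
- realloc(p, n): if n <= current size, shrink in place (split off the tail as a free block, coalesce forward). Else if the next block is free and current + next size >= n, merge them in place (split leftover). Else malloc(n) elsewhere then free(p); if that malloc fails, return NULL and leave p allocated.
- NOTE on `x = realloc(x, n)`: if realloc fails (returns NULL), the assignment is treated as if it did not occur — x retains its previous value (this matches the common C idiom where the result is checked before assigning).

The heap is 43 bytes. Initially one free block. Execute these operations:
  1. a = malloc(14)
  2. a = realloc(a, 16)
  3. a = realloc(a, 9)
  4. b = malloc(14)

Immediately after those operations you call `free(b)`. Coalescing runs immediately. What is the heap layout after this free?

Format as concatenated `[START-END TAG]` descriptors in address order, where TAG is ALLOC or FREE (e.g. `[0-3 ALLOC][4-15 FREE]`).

Op 1: a = malloc(14) -> a = 0; heap: [0-13 ALLOC][14-42 FREE]
Op 2: a = realloc(a, 16) -> a = 0; heap: [0-15 ALLOC][16-42 FREE]
Op 3: a = realloc(a, 9) -> a = 0; heap: [0-8 ALLOC][9-42 FREE]
Op 4: b = malloc(14) -> b = 9; heap: [0-8 ALLOC][9-22 ALLOC][23-42 FREE]
free(b): b = 9 -> block [9-22 ALLOC]; mark free, coalesce with adjacent free neighbors -> [0-8 ALLOC][9-42 FREE]

Answer: [0-8 ALLOC][9-42 FREE]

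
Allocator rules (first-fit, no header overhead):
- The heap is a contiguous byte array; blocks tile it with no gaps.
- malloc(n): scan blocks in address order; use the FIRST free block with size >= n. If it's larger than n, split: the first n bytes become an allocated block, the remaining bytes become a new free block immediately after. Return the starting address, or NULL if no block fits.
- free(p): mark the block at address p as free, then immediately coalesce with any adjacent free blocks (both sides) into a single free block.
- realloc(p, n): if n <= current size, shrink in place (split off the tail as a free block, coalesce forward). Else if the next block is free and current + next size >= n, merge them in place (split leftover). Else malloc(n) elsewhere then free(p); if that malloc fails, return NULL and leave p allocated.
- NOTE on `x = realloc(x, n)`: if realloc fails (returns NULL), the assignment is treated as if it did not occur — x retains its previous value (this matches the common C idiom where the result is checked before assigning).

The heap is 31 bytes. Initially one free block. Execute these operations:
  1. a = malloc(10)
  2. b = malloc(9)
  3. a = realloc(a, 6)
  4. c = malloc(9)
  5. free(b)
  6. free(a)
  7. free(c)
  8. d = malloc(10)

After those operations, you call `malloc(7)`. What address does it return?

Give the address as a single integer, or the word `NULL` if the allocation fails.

Op 1: a = malloc(10) -> a = 0; heap: [0-9 ALLOC][10-30 FREE]
Op 2: b = malloc(9) -> b = 10; heap: [0-9 ALLOC][10-18 ALLOC][19-30 FREE]
Op 3: a = realloc(a, 6) -> a = 0; heap: [0-5 ALLOC][6-9 FREE][10-18 ALLOC][19-30 FREE]
Op 4: c = malloc(9) -> c = 19; heap: [0-5 ALLOC][6-9 FREE][10-18 ALLOC][19-27 ALLOC][28-30 FREE]
Op 5: free(b) -> (freed b); heap: [0-5 ALLOC][6-18 FREE][19-27 ALLOC][28-30 FREE]
Op 6: free(a) -> (freed a); heap: [0-18 FREE][19-27 ALLOC][28-30 FREE]
Op 7: free(c) -> (freed c); heap: [0-30 FREE]
Op 8: d = malloc(10) -> d = 0; heap: [0-9 ALLOC][10-30 FREE]
malloc(7): first-fit scan over [0-9 ALLOC][10-30 FREE] -> 10

Answer: 10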